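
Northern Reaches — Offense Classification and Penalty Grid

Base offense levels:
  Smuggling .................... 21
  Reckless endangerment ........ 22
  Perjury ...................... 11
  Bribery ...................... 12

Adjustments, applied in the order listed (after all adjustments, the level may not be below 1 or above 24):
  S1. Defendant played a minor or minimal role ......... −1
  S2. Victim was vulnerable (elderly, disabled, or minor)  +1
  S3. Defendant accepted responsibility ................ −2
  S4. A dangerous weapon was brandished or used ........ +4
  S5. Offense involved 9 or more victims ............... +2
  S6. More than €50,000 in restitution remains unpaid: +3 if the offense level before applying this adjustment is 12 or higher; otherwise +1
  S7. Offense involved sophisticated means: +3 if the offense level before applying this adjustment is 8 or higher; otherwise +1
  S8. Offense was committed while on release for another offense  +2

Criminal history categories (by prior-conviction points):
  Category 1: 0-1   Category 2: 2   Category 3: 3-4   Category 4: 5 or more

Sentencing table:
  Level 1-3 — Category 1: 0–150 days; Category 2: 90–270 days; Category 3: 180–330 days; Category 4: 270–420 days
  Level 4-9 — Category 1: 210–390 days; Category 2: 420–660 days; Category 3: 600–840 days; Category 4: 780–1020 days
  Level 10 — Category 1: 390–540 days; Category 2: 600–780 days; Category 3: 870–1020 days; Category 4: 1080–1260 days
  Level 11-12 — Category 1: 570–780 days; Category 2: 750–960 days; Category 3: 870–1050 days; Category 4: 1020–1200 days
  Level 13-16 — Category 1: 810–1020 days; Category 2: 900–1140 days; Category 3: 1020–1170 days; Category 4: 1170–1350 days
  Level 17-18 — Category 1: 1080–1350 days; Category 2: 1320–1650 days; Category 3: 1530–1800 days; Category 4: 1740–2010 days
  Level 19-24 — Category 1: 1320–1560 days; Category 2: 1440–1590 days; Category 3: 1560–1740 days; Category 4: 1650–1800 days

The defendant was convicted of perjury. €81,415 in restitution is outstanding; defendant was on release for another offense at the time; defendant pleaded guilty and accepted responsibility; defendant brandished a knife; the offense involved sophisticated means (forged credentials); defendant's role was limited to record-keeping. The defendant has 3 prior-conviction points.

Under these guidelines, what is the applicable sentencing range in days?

Base offense level for perjury: 11.
S1 applies: 11 − 1 = 10.
S2 does not apply.
S3 applies: 10 − 2 = 8.
S4 applies: 8 + 4 = 12.
S5 does not apply.
S6 applies (level before this adjustment is 12 ≥ 12, so +3): 12 + 3 = 15.
S7 applies (level before this adjustment is 15 ≥ 8, so +3): 15 + 3 = 18.
S8 applies: 18 + 2 = 20.
Final offense level: 20.
Criminal history: 3 prior points → Category 3 (3-4).
Level 20 falls in the 19-24 band.
Grid: Level 19-24 × Category 3 = 1560-1740 days.

1560-1740 days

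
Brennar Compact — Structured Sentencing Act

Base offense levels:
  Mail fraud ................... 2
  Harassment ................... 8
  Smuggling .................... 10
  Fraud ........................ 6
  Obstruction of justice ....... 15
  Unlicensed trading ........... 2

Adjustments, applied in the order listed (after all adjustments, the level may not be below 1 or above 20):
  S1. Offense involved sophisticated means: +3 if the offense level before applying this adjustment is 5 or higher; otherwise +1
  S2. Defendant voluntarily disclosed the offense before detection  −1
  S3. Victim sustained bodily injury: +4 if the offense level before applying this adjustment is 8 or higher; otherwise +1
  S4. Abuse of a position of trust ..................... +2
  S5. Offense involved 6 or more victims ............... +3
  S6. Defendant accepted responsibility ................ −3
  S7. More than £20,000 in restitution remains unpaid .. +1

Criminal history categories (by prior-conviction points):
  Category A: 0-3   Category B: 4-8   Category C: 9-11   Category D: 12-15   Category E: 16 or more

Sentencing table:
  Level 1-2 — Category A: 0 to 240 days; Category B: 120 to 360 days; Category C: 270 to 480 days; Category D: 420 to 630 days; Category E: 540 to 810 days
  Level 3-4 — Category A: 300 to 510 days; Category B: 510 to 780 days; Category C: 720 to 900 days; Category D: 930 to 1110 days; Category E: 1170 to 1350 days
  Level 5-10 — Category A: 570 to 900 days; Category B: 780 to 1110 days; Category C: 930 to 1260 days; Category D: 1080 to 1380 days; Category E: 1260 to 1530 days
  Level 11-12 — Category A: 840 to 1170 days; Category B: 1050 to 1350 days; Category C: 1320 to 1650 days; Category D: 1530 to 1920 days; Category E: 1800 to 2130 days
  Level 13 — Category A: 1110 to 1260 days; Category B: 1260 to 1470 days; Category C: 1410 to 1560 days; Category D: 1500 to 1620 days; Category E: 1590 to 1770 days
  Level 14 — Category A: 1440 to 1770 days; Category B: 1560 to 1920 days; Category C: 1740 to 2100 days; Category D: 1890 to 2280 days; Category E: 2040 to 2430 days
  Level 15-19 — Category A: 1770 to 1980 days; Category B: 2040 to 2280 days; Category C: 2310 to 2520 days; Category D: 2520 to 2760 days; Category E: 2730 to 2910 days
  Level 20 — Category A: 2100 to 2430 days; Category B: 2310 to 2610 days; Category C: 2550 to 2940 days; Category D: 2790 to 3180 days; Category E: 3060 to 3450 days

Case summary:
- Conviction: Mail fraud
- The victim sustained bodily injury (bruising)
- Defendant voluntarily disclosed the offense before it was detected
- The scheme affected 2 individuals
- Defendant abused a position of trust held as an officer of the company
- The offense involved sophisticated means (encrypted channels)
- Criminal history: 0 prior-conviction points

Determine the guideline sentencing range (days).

Base offense level for mail fraud: 2.
S1 applies (level before this adjustment is 2 < 5, so +1): 2 + 1 = 3.
S2 applies: 3 − 1 = 2.
S3 applies (level before this adjustment is 2 < 8, so +1): 2 + 1 = 3.
S4 applies: 3 + 2 = 5.
S7 does not apply.
Final offense level: 5.
Criminal history: 0 prior points → Category A (0-3).
Level 5 falls in the 5-10 band.
Grid: Level 5-10 × Category A = 570-900 days.

570-900 days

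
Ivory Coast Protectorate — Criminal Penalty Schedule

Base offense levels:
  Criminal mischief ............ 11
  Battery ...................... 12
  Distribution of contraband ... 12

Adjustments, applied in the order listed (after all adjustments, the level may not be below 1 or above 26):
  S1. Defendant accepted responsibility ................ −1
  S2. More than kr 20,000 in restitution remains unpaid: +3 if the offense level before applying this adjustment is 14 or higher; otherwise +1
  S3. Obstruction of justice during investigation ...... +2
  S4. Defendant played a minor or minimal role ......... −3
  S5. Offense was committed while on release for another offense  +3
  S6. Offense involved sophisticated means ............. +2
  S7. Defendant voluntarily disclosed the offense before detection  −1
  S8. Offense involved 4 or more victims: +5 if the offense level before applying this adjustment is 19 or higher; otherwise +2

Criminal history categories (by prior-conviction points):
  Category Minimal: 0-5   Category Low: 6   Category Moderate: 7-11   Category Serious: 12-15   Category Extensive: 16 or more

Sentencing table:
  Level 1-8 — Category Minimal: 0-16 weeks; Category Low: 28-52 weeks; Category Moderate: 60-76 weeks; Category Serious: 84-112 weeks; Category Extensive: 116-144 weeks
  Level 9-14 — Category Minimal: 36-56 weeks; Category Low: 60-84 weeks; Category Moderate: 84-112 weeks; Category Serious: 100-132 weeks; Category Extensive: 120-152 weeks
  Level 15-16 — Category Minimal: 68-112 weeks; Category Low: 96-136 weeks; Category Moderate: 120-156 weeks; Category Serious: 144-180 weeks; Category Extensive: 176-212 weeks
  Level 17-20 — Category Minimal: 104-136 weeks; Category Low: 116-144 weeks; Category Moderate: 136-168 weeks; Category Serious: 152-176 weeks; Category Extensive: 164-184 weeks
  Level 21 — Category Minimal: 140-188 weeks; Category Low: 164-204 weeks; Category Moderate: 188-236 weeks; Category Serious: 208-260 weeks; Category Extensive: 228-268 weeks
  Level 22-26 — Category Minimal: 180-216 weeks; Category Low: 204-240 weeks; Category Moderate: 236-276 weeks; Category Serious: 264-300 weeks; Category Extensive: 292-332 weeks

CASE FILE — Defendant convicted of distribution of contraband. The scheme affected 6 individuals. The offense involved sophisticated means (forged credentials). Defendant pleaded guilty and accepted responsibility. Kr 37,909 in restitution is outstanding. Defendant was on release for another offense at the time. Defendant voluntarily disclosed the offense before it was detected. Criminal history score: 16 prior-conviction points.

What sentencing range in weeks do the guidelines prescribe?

Base offense level for distribution of contraband: 12.
S1 applies: 12 − 1 = 11.
S2 applies (level before this adjustment is 11 < 14, so +1): 11 + 1 = 12.
S3 does not apply.
S4 does not apply.
S5 applies: 12 + 3 = 15.
S6 applies: 15 + 2 = 17.
S7 applies: 17 − 1 = 16.
S8 applies (level before this adjustment is 16 < 19, so +2): 16 + 2 = 18.
Final offense level: 18.
Criminal history: 16 prior points → Category Extensive (16+).
Level 18 falls in the 17-20 band.
Grid: Level 17-20 × Category Extensive = 164-184 weeks.

164-184 weeks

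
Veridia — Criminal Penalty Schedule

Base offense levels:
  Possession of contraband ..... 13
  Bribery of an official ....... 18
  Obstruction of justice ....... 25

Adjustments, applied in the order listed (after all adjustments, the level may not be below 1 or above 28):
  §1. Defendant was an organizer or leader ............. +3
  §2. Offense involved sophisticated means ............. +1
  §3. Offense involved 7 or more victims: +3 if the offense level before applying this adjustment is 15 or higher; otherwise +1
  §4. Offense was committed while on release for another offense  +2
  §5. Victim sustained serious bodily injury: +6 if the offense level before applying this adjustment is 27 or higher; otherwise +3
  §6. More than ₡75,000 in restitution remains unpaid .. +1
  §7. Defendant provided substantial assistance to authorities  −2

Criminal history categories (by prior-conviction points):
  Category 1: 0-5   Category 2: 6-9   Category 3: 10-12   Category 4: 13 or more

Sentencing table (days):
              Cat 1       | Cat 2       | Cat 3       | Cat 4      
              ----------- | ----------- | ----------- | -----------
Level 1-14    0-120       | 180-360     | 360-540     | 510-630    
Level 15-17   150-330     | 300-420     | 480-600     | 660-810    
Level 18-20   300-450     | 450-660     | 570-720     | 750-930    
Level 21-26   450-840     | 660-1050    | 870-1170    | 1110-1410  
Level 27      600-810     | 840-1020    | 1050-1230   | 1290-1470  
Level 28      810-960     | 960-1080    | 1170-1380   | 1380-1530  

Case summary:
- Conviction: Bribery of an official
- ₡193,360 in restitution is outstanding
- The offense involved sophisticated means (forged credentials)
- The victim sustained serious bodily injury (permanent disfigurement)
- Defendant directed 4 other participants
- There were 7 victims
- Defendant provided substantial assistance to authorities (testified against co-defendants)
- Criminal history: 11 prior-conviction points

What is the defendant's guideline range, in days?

1050-1230 days

Base offense level for bribery of an official: 18.
§1 applies: 18 + 3 = 21.
§2 applies: 21 + 1 = 22.
§3 applies (level before this adjustment is 22 ≥ 15, so +3): 22 + 3 = 25.
§4 does not apply.
§5 applies (level before this adjustment is 25 < 27, so +3): 25 + 3 = 28.
§6 applies: 28 + 1 = 29.
§7 applies: 29 − 2 = 27.
Final offense level: 27.
Criminal history: 11 prior points → Category 3 (10-12).
Level 27 falls in the 27 band.
Grid: Level 27 × Category 3 = 1050-1230 days.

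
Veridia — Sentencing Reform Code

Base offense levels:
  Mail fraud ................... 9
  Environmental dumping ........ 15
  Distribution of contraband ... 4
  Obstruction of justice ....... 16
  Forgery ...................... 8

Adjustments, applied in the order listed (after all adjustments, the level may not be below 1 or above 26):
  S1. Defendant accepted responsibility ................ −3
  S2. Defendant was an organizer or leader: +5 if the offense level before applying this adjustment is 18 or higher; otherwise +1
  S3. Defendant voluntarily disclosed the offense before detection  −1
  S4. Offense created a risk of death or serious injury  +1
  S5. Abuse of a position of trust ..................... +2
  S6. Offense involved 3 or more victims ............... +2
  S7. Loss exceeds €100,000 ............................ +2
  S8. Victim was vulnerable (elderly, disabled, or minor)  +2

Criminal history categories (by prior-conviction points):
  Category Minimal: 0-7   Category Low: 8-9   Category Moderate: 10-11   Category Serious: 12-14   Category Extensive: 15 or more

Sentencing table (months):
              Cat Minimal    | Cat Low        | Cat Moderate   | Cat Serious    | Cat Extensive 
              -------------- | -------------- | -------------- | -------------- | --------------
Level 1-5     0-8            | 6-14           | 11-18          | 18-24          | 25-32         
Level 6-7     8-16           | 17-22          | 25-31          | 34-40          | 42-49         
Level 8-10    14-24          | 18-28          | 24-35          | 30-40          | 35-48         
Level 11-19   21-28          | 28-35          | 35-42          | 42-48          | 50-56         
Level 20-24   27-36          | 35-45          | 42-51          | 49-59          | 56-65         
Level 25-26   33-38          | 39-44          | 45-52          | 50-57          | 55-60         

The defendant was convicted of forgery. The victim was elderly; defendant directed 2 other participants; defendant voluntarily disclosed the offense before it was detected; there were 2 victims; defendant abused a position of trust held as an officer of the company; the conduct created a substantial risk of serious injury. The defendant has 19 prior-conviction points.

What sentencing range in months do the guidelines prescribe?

50-56 months

Base offense level for forgery: 8.
S1 does not apply.
S2 applies (level before this adjustment is 8 < 18, so +1): 8 + 1 = 9.
S3 applies: 9 − 1 = 8.
S4 applies: 8 + 1 = 9.
S5 applies: 9 + 2 = 11.
S8 applies: 11 + 2 = 13.
Final offense level: 13.
Criminal history: 19 prior points → Category Extensive (15+).
Level 13 falls in the 11-19 band.
Grid: Level 11-19 × Category Extensive = 50-56 months.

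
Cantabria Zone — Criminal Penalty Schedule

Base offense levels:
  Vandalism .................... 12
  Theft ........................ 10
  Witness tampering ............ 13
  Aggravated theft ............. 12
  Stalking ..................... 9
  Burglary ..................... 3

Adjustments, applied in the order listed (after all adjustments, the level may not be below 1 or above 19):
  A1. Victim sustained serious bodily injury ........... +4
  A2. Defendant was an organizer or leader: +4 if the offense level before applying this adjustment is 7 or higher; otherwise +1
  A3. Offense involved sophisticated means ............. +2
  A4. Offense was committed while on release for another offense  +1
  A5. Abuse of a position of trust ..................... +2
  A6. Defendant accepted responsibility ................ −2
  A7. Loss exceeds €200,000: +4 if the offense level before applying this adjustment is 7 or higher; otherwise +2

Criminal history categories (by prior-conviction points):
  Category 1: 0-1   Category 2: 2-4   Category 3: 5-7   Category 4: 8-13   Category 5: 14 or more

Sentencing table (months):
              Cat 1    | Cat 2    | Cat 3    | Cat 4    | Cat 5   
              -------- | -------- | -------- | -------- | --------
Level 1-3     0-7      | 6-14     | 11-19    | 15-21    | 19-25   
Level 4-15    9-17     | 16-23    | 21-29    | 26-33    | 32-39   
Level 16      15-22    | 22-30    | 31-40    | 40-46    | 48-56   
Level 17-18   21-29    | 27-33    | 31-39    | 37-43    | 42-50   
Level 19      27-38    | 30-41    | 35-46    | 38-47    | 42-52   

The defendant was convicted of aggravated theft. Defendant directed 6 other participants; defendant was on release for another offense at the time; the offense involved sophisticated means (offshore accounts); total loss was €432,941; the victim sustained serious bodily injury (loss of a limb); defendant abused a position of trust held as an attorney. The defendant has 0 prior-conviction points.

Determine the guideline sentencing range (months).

Base offense level for aggravated theft: 12.
A1 applies: 12 + 4 = 16.
A2 applies (level before this adjustment is 16 ≥ 7, so +4): 16 + 4 = 20.
A3 applies: 20 + 2 = 22.
A4 applies: 22 + 1 = 23.
A5 applies: 23 + 2 = 25.
A6 does not apply.
A7 applies (level before this adjustment is 25 ≥ 7, so +4): 25 + 4 = 29.
Level 29 exceeds the maximum of 19; capped at 19.
Final offense level: 19.
Criminal history: 0 prior points → Category 1 (0-1).
Level 19 falls in the 19 band.
Grid: Level 19 × Category 1 = 27-38 months.

27-38 months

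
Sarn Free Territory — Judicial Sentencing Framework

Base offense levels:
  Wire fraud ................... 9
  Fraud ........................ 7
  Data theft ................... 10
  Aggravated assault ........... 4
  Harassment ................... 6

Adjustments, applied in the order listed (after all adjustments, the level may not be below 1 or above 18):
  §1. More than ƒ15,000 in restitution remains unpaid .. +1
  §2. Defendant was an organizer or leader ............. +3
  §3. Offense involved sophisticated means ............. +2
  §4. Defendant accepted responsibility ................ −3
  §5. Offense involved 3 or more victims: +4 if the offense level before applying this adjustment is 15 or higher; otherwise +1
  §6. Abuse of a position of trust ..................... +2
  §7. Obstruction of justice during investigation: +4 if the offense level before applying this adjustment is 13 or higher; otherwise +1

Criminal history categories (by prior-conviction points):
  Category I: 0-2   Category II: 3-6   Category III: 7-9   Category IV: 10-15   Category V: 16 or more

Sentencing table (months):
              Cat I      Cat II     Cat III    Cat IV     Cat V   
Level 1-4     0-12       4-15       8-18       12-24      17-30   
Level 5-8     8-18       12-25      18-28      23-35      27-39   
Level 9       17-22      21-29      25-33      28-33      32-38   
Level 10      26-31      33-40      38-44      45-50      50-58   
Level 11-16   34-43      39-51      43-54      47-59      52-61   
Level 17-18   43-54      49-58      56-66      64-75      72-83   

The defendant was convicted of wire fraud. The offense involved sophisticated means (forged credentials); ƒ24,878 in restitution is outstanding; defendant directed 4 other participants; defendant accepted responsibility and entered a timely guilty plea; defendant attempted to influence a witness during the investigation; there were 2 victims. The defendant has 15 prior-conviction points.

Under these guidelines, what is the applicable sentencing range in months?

Base offense level for wire fraud: 9.
§1 applies: 9 + 1 = 10.
§2 applies: 10 + 3 = 13.
§3 applies: 13 + 2 = 15.
§4 applies: 15 − 3 = 12.
§5 does not apply.
§7 applies (level before this adjustment is 12 < 13, so +1): 12 + 1 = 13.
Final offense level: 13.
Criminal history: 15 prior points → Category IV (10-15).
Level 13 falls in the 11-16 band.
Grid: Level 11-16 × Category IV = 47-59 months.

47-59 months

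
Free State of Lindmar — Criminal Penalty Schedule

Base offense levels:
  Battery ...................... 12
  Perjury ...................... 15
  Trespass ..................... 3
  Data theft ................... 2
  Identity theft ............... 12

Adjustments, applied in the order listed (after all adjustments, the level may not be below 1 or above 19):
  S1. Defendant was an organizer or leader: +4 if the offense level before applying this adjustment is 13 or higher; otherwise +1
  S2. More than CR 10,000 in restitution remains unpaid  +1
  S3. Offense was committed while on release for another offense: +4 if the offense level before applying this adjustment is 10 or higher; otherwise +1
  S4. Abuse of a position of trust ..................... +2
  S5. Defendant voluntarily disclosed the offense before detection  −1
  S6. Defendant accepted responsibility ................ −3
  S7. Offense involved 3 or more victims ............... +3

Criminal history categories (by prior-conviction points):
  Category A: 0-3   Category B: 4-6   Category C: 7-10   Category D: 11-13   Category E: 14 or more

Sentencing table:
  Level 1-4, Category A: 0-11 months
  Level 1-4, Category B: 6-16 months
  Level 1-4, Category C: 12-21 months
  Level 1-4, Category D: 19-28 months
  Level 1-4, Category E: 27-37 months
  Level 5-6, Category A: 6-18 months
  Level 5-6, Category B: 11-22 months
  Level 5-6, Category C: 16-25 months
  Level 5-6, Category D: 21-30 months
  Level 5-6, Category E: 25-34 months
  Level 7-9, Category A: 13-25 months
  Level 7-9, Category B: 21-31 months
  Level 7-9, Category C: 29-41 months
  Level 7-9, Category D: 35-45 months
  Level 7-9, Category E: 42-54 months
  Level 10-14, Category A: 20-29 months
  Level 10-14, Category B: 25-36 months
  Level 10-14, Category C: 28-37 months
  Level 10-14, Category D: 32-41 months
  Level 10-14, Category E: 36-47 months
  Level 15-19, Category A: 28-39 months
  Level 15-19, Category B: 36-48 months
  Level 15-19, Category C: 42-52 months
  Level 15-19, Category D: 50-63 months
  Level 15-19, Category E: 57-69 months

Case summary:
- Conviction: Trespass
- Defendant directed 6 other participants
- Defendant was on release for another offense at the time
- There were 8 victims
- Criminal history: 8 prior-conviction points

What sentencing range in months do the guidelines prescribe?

29-41 months

Base offense level for trespass: 3.
S1 applies (level before this adjustment is 3 < 13, so +1): 3 + 1 = 4.
S2 does not apply.
S3 applies (level before this adjustment is 4 < 10, so +1): 4 + 1 = 5.
S5 does not apply.
S6 does not apply.
S7 applies: 5 + 3 = 8.
Final offense level: 8.
Criminal history: 8 prior points → Category C (7-10).
Level 8 falls in the 7-9 band.
Grid: Level 7-9 × Category C = 29-41 months.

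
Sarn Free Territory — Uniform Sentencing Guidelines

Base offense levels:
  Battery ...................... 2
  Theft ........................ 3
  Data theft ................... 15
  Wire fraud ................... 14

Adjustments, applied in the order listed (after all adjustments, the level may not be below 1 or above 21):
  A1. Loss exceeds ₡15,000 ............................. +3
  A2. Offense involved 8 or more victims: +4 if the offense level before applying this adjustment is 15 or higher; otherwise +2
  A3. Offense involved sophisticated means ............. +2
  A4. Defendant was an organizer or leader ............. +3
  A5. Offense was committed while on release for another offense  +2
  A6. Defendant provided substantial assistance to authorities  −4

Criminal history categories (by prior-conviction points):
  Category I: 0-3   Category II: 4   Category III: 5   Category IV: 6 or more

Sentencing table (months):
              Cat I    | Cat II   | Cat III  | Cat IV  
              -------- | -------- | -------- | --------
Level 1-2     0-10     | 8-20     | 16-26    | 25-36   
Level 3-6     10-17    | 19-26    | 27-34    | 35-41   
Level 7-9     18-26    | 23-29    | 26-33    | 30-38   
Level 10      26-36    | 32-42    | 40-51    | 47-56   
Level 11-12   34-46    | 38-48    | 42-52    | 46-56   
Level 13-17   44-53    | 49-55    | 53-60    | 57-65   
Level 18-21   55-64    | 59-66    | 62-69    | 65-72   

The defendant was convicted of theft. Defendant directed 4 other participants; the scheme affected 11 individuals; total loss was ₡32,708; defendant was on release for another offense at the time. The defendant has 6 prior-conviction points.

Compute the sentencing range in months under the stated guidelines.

Base offense level for theft: 3.
A1 applies: 3 + 3 = 6.
A2 applies (level before this adjustment is 6 < 15, so +2): 6 + 2 = 8.
A4 applies: 8 + 3 = 11.
A5 applies: 11 + 2 = 13.
Final offense level: 13.
Criminal history: 6 prior points → Category IV (6+).
Level 13 falls in the 13-17 band.
Grid: Level 13-17 × Category IV = 57-65 months.

57-65 months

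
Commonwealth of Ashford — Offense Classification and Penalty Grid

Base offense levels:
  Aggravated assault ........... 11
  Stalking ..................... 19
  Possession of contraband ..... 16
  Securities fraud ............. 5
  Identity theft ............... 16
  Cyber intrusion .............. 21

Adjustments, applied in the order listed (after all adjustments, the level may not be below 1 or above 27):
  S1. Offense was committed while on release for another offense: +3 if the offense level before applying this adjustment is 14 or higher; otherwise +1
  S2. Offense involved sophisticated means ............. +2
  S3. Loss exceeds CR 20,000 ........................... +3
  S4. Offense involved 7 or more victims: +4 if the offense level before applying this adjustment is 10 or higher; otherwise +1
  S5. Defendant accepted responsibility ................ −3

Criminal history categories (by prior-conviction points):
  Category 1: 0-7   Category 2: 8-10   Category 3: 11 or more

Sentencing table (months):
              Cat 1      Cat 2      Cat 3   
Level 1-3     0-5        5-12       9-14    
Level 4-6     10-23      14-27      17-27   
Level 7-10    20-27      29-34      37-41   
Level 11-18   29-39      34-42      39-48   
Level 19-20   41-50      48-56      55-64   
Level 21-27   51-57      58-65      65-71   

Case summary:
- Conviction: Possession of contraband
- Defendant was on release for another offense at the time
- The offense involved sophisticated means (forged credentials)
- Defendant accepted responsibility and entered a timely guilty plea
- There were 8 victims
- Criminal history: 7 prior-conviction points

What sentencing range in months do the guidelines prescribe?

Base offense level for possession of contraband: 16.
S1 applies (level before this adjustment is 16 ≥ 14, so +3): 16 + 3 = 19.
S2 applies: 19 + 2 = 21.
S4 applies (level before this adjustment is 21 ≥ 10, so +4): 21 + 4 = 25.
S5 applies: 25 − 3 = 22.
Final offense level: 22.
Criminal history: 7 prior points → Category 1 (0-7).
Level 22 falls in the 21-27 band.
Grid: Level 21-27 × Category 1 = 51-57 months.

51-57 months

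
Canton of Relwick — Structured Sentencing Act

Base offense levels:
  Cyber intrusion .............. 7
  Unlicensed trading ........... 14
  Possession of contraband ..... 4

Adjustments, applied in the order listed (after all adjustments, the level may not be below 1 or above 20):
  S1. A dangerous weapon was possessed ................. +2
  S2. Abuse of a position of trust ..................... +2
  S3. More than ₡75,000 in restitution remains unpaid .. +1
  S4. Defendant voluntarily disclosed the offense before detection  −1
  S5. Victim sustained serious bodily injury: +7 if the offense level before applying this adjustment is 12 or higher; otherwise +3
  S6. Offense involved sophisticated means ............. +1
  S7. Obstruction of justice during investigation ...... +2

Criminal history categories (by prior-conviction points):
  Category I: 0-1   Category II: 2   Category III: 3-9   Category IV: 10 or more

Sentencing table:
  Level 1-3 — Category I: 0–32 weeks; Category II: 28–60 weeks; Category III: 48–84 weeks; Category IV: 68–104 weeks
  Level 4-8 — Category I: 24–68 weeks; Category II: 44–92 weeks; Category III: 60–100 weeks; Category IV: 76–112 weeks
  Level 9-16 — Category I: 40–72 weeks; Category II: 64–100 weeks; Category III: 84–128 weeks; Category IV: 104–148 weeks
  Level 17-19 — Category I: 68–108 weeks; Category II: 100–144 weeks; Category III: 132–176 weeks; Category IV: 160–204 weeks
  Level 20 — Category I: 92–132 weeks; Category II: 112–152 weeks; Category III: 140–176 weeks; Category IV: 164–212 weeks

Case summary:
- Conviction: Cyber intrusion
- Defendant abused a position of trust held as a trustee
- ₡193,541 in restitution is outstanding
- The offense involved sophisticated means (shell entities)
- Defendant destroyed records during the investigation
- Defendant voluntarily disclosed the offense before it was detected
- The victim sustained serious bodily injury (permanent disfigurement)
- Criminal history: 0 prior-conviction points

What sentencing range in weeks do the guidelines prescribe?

Base offense level for cyber intrusion: 7.
S1 does not apply.
S2 applies: 7 + 2 = 9.
S3 applies: 9 + 1 = 10.
S4 applies: 10 − 1 = 9.
S5 applies (level before this adjustment is 9 < 12, so +3): 9 + 3 = 12.
S6 applies: 12 + 1 = 13.
S7 applies: 13 + 2 = 15.
Final offense level: 15.
Criminal history: 0 prior points → Category I (0-1).
Level 15 falls in the 9-16 band.
Grid: Level 9-16 × Category I = 40-72 weeks.

40-72 weeks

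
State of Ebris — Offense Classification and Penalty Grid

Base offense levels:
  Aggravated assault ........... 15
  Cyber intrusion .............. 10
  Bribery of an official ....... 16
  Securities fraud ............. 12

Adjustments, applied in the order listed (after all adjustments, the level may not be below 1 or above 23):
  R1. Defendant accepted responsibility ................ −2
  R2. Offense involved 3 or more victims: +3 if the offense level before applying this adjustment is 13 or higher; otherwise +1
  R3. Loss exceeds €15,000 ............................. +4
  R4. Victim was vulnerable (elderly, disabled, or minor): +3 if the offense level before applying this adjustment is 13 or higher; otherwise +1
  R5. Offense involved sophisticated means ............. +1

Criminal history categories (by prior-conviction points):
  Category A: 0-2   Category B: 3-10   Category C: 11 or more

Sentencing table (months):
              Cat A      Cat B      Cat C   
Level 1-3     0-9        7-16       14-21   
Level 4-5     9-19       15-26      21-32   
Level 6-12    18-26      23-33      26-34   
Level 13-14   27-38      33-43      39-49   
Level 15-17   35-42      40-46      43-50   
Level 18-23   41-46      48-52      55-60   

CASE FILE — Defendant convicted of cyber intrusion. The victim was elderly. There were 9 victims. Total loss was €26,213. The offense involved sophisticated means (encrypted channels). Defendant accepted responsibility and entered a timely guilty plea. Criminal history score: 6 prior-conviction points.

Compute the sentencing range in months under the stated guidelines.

Base offense level for cyber intrusion: 10.
R1 applies: 10 − 2 = 8.
R2 applies (level before this adjustment is 8 < 13, so +1): 8 + 1 = 9.
R3 applies: 9 + 4 = 13.
R4 applies (level before this adjustment is 13 ≥ 13, so +3): 13 + 3 = 16.
R5 applies: 16 + 1 = 17.
Final offense level: 17.
Criminal history: 6 prior points → Category B (3-10).
Level 17 falls in the 15-17 band.
Grid: Level 15-17 × Category B = 40-46 months.

40-46 months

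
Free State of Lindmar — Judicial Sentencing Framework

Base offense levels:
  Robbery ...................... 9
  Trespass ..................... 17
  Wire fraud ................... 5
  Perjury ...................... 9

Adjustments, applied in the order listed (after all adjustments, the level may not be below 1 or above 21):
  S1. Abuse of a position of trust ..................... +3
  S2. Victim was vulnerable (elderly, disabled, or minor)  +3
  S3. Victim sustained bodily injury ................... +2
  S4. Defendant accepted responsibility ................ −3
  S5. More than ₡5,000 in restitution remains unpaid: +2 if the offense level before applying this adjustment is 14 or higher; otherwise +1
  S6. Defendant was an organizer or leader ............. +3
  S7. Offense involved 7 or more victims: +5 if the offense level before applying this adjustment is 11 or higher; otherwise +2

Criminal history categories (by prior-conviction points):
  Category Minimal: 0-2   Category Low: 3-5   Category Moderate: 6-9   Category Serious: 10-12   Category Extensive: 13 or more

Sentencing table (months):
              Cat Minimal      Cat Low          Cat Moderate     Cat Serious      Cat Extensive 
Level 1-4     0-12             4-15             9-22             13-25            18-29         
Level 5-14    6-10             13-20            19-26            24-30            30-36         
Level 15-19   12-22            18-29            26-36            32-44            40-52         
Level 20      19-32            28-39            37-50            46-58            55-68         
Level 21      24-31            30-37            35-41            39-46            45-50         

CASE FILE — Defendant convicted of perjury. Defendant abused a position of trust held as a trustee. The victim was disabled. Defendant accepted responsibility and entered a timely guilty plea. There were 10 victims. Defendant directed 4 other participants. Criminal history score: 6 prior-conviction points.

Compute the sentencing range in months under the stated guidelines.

37-50 months

Base offense level for perjury: 9.
S1 applies: 9 + 3 = 12.
S2 applies: 12 + 3 = 15.
S3 does not apply.
S4 applies: 15 − 3 = 12.
S5 does not apply.
S6 applies: 12 + 3 = 15.
S7 applies (level before this adjustment is 15 ≥ 11, so +5): 15 + 5 = 20.
Final offense level: 20.
Criminal history: 6 prior points → Category Moderate (6-9).
Level 20 falls in the 20 band.
Grid: Level 20 × Category Moderate = 37-50 months.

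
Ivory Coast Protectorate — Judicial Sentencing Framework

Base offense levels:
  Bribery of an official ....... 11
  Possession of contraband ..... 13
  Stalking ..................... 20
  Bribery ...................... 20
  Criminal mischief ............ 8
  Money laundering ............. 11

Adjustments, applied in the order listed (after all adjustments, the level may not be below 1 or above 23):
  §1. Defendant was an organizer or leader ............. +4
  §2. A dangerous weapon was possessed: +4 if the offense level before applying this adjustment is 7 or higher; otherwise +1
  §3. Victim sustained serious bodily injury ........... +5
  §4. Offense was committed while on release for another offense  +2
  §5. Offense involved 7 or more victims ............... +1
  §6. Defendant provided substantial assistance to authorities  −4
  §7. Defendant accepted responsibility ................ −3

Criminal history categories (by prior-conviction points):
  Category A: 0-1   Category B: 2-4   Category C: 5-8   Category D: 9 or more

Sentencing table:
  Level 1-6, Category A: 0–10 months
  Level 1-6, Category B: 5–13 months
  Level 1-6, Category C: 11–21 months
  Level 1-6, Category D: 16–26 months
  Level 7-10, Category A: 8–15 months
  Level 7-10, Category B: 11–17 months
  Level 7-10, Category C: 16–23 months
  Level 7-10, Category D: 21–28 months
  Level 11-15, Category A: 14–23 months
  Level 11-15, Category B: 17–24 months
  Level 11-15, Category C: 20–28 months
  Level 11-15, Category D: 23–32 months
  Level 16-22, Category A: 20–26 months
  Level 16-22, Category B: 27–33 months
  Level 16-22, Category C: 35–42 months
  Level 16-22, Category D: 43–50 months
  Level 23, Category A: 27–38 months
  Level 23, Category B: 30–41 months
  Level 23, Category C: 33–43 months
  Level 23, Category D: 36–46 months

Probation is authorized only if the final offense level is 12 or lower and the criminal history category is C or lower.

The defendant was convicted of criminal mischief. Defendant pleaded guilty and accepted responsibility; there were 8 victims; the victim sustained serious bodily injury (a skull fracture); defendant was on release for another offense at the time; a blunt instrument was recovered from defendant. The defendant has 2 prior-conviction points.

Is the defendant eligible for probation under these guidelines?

Base offense level for criminal mischief: 8.
§2 applies (level before this adjustment is 8 ≥ 7, so +4): 8 + 4 = 12.
§3 applies: 12 + 5 = 17.
§4 applies: 17 + 2 = 19.
§5 applies: 19 + 1 = 20.
§6 does not apply.
§7 applies: 20 − 3 = 17.
Final offense level: 17.
Criminal history: 2 prior points → Category B (2-4).
Level 17 falls in the 16-22 band.
Grid: Level 16-22 × Category B = 27-33 months.
Probation check: level 17 > 12 and category B ≤ C → not eligible.

No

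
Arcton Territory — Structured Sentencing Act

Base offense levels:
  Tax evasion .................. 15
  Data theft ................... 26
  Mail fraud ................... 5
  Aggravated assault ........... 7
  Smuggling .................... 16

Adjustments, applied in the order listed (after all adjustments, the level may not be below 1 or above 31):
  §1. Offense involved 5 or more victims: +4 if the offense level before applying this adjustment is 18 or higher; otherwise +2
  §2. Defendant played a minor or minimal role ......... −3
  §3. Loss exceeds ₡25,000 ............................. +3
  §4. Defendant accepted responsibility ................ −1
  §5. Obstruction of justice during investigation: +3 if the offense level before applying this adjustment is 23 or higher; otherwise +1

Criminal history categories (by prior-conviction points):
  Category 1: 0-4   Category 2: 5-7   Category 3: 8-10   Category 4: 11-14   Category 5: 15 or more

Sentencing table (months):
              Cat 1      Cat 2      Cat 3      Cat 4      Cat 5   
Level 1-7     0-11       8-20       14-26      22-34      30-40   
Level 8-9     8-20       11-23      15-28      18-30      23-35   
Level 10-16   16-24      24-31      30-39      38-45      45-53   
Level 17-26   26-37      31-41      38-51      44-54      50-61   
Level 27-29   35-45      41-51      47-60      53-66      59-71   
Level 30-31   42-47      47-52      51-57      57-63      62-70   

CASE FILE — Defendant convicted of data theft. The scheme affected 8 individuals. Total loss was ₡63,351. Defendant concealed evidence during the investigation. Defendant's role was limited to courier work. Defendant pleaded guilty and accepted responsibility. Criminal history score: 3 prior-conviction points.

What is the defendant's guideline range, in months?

Base offense level for data theft: 26.
§1 applies (level before this adjustment is 26 ≥ 18, so +4): 26 + 4 = 30.
§2 applies: 30 − 3 = 27.
§3 applies: 27 + 3 = 30.
§4 applies: 30 − 1 = 29.
§5 applies (level before this adjustment is 29 ≥ 23, so +3): 29 + 3 = 32.
Level 32 exceeds the maximum of 31; capped at 31.
Final offense level: 31.
Criminal history: 3 prior points → Category 1 (0-4).
Level 31 falls in the 30-31 band.
Grid: Level 30-31 × Category 1 = 42-47 months.

42-47 months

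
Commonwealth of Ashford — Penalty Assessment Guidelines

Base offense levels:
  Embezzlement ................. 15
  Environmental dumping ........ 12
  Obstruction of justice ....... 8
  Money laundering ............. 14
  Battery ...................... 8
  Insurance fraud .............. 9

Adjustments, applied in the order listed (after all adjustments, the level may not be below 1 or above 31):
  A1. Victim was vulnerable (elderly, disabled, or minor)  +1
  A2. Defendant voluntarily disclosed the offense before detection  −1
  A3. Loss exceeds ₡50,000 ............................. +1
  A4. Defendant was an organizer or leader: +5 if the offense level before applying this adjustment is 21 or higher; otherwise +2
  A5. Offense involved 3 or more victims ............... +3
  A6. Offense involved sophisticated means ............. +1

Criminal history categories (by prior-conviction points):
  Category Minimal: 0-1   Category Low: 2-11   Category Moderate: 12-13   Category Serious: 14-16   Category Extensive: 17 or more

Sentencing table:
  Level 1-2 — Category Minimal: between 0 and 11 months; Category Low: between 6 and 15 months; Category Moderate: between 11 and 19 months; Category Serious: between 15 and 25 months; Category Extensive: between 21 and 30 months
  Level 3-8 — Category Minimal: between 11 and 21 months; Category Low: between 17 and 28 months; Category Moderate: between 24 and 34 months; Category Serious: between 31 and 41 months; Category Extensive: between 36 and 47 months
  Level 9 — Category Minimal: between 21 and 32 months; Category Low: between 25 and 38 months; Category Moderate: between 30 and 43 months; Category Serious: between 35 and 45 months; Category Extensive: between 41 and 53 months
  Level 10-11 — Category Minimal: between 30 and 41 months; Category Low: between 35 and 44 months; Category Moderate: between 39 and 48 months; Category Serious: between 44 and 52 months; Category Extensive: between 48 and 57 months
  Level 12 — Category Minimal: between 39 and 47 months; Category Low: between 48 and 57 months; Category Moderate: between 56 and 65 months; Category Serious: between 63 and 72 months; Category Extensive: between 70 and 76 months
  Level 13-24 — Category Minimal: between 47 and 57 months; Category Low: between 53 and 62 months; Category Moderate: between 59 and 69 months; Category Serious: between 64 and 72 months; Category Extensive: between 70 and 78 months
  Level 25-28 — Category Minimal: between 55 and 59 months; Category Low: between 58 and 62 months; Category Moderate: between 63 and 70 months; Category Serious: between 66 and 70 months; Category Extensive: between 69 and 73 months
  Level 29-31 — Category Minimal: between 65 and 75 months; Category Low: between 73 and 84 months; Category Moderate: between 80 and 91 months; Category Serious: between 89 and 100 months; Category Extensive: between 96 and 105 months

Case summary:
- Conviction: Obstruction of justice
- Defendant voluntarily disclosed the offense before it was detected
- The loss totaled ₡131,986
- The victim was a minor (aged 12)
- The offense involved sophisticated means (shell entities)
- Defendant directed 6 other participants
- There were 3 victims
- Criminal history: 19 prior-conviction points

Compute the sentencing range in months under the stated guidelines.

70-78 months

Base offense level for obstruction of justice: 8.
A1 applies: 8 + 1 = 9.
A2 applies: 9 − 1 = 8.
A3 applies: 8 + 1 = 9.
A4 applies (level before this adjustment is 9 < 21, so +2): 9 + 2 = 11.
A5 applies: 11 + 3 = 14.
A6 applies: 14 + 1 = 15.
Final offense level: 15.
Criminal history: 19 prior points → Category Extensive (17+).
Level 15 falls in the 13-24 band.
Grid: Level 13-24 × Category Extensive = 70-78 months.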